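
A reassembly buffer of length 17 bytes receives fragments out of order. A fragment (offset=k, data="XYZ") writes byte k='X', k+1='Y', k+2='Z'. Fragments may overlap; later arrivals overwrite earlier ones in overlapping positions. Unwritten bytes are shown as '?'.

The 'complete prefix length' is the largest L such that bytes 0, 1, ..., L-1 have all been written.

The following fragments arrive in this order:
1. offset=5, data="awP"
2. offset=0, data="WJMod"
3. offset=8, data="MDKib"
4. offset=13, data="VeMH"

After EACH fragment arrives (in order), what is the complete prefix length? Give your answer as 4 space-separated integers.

Answer: 0 8 13 17

Derivation:
Fragment 1: offset=5 data="awP" -> buffer=?????awP????????? -> prefix_len=0
Fragment 2: offset=0 data="WJMod" -> buffer=WJModawP????????? -> prefix_len=8
Fragment 3: offset=8 data="MDKib" -> buffer=WJModawPMDKib???? -> prefix_len=13
Fragment 4: offset=13 data="VeMH" -> buffer=WJModawPMDKibVeMH -> prefix_len=17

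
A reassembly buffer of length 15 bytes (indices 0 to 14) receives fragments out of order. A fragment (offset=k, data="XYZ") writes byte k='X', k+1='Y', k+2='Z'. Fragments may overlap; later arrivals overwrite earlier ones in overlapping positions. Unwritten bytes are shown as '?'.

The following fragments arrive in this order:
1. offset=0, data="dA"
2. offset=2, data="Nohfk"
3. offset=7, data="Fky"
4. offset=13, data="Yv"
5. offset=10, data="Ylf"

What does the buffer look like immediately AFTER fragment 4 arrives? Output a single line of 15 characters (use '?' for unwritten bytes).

Answer: dANohfkFky???Yv

Derivation:
Fragment 1: offset=0 data="dA" -> buffer=dA?????????????
Fragment 2: offset=2 data="Nohfk" -> buffer=dANohfk????????
Fragment 3: offset=7 data="Fky" -> buffer=dANohfkFky?????
Fragment 4: offset=13 data="Yv" -> buffer=dANohfkFky???Yv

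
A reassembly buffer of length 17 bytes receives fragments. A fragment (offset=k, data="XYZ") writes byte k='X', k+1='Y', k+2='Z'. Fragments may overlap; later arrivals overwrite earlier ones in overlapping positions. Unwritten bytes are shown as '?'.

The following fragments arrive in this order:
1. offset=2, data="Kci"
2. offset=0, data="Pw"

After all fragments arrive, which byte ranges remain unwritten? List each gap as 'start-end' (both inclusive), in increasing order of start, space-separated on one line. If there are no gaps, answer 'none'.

Answer: 5-16

Derivation:
Fragment 1: offset=2 len=3
Fragment 2: offset=0 len=2
Gaps: 5-16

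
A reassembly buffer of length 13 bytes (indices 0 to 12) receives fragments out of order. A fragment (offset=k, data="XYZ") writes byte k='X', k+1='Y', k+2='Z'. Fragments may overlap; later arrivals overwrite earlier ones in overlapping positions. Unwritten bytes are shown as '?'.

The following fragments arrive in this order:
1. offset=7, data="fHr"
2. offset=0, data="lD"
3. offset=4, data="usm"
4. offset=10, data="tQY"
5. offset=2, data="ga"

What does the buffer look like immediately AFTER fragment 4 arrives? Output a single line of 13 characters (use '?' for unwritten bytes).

Fragment 1: offset=7 data="fHr" -> buffer=???????fHr???
Fragment 2: offset=0 data="lD" -> buffer=lD?????fHr???
Fragment 3: offset=4 data="usm" -> buffer=lD??usmfHr???
Fragment 4: offset=10 data="tQY" -> buffer=lD??usmfHrtQY

Answer: lD??usmfHrtQY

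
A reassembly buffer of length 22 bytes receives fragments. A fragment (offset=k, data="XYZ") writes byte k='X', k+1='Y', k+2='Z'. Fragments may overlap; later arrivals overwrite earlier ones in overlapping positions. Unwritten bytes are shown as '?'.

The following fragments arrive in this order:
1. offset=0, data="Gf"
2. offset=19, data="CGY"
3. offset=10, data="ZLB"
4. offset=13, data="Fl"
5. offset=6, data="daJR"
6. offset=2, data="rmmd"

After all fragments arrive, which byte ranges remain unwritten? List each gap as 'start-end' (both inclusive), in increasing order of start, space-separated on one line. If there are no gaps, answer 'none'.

Answer: 15-18

Derivation:
Fragment 1: offset=0 len=2
Fragment 2: offset=19 len=3
Fragment 3: offset=10 len=3
Fragment 4: offset=13 len=2
Fragment 5: offset=6 len=4
Fragment 6: offset=2 len=4
Gaps: 15-18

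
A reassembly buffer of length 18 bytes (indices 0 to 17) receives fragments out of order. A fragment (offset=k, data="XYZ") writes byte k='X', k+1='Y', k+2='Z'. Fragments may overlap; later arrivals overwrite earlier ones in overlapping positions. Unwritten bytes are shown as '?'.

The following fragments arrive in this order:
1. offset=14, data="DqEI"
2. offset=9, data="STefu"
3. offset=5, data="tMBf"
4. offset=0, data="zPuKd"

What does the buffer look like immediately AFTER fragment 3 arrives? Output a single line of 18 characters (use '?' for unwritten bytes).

Answer: ?????tMBfSTefuDqEI

Derivation:
Fragment 1: offset=14 data="DqEI" -> buffer=??????????????DqEI
Fragment 2: offset=9 data="STefu" -> buffer=?????????STefuDqEI
Fragment 3: offset=5 data="tMBf" -> buffer=?????tMBfSTefuDqEI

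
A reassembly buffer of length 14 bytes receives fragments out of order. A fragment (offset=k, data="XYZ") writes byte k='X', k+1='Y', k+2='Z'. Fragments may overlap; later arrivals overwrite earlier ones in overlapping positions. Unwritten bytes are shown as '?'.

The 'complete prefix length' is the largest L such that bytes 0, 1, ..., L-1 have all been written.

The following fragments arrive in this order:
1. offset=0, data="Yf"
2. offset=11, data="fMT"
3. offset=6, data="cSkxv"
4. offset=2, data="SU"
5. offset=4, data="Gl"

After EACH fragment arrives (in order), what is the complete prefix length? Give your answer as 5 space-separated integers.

Answer: 2 2 2 4 14

Derivation:
Fragment 1: offset=0 data="Yf" -> buffer=Yf???????????? -> prefix_len=2
Fragment 2: offset=11 data="fMT" -> buffer=Yf?????????fMT -> prefix_len=2
Fragment 3: offset=6 data="cSkxv" -> buffer=Yf????cSkxvfMT -> prefix_len=2
Fragment 4: offset=2 data="SU" -> buffer=YfSU??cSkxvfMT -> prefix_len=4
Fragment 5: offset=4 data="Gl" -> buffer=YfSUGlcSkxvfMT -> prefix_len=14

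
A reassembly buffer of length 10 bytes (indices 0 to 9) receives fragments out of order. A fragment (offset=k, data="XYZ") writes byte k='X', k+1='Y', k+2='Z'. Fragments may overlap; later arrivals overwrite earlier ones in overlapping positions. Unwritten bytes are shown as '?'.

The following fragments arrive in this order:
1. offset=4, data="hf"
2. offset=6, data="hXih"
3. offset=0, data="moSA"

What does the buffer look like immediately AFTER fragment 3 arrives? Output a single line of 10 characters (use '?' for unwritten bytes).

Fragment 1: offset=4 data="hf" -> buffer=????hf????
Fragment 2: offset=6 data="hXih" -> buffer=????hfhXih
Fragment 3: offset=0 data="moSA" -> buffer=moSAhfhXih

Answer: moSAhfhXih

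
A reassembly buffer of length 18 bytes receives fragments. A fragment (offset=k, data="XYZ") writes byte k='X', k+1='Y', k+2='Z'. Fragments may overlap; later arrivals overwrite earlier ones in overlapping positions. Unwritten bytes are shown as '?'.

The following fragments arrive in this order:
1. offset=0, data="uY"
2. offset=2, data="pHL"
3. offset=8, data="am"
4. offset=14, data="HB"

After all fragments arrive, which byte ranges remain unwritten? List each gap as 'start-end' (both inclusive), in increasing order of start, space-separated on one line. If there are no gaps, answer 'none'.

Fragment 1: offset=0 len=2
Fragment 2: offset=2 len=3
Fragment 3: offset=8 len=2
Fragment 4: offset=14 len=2
Gaps: 5-7 10-13 16-17

Answer: 5-7 10-13 16-17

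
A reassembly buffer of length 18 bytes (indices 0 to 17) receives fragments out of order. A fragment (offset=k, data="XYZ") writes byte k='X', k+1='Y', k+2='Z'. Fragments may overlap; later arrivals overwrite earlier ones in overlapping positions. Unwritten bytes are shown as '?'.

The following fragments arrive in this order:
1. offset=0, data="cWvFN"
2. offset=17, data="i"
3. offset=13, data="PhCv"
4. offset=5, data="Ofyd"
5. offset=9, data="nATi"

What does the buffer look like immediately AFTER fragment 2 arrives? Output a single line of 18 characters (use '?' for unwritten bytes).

Fragment 1: offset=0 data="cWvFN" -> buffer=cWvFN?????????????
Fragment 2: offset=17 data="i" -> buffer=cWvFN????????????i

Answer: cWvFN????????????i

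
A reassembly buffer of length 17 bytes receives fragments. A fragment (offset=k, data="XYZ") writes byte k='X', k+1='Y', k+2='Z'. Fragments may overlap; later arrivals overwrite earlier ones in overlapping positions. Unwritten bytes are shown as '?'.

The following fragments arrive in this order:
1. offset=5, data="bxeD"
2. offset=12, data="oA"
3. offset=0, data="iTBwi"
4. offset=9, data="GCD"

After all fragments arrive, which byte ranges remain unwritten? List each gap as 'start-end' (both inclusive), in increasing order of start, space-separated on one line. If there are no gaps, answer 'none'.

Answer: 14-16

Derivation:
Fragment 1: offset=5 len=4
Fragment 2: offset=12 len=2
Fragment 3: offset=0 len=5
Fragment 4: offset=9 len=3
Gaps: 14-16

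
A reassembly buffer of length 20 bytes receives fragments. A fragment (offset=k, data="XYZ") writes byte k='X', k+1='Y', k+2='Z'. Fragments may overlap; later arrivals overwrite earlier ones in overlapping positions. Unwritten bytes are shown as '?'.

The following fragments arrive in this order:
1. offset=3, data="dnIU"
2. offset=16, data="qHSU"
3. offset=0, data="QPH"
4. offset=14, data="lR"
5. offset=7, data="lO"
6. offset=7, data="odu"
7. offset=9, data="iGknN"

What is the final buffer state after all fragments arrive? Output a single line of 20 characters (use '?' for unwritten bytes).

Answer: QPHdnIUodiGknNlRqHSU

Derivation:
Fragment 1: offset=3 data="dnIU" -> buffer=???dnIU?????????????
Fragment 2: offset=16 data="qHSU" -> buffer=???dnIU?????????qHSU
Fragment 3: offset=0 data="QPH" -> buffer=QPHdnIU?????????qHSU
Fragment 4: offset=14 data="lR" -> buffer=QPHdnIU???????lRqHSU
Fragment 5: offset=7 data="lO" -> buffer=QPHdnIUlO?????lRqHSU
Fragment 6: offset=7 data="odu" -> buffer=QPHdnIUodu????lRqHSU
Fragment 7: offset=9 data="iGknN" -> buffer=QPHdnIUodiGknNlRqHSU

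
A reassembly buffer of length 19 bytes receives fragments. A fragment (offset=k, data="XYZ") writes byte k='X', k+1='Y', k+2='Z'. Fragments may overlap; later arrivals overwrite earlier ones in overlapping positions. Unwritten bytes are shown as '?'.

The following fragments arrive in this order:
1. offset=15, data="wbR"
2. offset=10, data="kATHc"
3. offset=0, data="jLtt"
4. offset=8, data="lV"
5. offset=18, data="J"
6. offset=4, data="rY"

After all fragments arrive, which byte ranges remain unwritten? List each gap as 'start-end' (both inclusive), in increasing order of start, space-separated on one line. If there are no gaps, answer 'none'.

Fragment 1: offset=15 len=3
Fragment 2: offset=10 len=5
Fragment 3: offset=0 len=4
Fragment 4: offset=8 len=2
Fragment 5: offset=18 len=1
Fragment 6: offset=4 len=2
Gaps: 6-7

Answer: 6-7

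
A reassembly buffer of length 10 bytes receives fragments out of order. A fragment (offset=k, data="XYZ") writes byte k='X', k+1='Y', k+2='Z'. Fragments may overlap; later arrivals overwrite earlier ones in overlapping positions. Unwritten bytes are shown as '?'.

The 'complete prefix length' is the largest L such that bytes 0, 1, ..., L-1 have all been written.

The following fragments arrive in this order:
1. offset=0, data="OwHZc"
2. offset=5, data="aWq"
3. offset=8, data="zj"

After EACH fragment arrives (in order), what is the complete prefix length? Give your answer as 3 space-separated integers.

Answer: 5 8 10

Derivation:
Fragment 1: offset=0 data="OwHZc" -> buffer=OwHZc????? -> prefix_len=5
Fragment 2: offset=5 data="aWq" -> buffer=OwHZcaWq?? -> prefix_len=8
Fragment 3: offset=8 data="zj" -> buffer=OwHZcaWqzj -> prefix_len=10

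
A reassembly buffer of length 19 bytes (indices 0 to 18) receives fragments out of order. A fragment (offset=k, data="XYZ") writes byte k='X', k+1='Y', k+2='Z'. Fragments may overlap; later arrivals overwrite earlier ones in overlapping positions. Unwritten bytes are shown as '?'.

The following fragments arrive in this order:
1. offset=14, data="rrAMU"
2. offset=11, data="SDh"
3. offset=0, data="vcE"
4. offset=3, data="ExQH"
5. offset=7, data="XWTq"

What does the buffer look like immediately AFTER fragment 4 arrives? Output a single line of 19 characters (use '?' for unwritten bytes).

Answer: vcEExQH????SDhrrAMU

Derivation:
Fragment 1: offset=14 data="rrAMU" -> buffer=??????????????rrAMU
Fragment 2: offset=11 data="SDh" -> buffer=???????????SDhrrAMU
Fragment 3: offset=0 data="vcE" -> buffer=vcE????????SDhrrAMU
Fragment 4: offset=3 data="ExQH" -> buffer=vcEExQH????SDhrrAMU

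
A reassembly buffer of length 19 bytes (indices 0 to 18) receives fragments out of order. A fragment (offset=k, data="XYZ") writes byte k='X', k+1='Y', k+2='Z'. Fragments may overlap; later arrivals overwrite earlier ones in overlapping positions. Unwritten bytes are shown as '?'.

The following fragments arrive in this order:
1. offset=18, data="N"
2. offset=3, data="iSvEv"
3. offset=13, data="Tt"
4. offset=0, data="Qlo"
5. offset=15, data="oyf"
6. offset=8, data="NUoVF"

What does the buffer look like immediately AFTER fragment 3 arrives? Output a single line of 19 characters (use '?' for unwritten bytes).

Fragment 1: offset=18 data="N" -> buffer=??????????????????N
Fragment 2: offset=3 data="iSvEv" -> buffer=???iSvEv??????????N
Fragment 3: offset=13 data="Tt" -> buffer=???iSvEv?????Tt???N

Answer: ???iSvEv?????Tt???N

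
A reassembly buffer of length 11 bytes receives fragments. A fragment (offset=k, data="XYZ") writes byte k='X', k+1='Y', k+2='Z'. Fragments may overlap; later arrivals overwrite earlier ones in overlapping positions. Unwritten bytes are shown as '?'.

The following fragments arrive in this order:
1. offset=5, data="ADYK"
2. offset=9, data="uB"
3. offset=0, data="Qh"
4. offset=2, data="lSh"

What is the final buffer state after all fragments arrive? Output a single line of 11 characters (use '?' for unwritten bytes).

Answer: QhlShADYKuB

Derivation:
Fragment 1: offset=5 data="ADYK" -> buffer=?????ADYK??
Fragment 2: offset=9 data="uB" -> buffer=?????ADYKuB
Fragment 3: offset=0 data="Qh" -> buffer=Qh???ADYKuB
Fragment 4: offset=2 data="lSh" -> buffer=QhlShADYKuB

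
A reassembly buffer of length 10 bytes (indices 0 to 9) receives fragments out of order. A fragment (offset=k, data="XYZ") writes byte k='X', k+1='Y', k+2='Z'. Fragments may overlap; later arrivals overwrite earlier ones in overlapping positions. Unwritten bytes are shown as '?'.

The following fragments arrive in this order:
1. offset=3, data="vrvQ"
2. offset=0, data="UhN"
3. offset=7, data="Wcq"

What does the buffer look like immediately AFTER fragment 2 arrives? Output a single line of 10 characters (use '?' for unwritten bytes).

Fragment 1: offset=3 data="vrvQ" -> buffer=???vrvQ???
Fragment 2: offset=0 data="UhN" -> buffer=UhNvrvQ???

Answer: UhNvrvQ???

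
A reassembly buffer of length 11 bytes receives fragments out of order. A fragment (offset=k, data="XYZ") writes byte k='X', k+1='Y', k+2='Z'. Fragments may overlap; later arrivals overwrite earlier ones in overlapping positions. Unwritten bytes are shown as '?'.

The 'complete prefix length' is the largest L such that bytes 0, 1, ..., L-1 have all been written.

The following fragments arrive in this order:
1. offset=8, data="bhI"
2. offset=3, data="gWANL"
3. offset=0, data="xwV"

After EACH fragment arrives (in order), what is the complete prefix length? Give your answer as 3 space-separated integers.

Answer: 0 0 11

Derivation:
Fragment 1: offset=8 data="bhI" -> buffer=????????bhI -> prefix_len=0
Fragment 2: offset=3 data="gWANL" -> buffer=???gWANLbhI -> prefix_len=0
Fragment 3: offset=0 data="xwV" -> buffer=xwVgWANLbhI -> prefix_len=11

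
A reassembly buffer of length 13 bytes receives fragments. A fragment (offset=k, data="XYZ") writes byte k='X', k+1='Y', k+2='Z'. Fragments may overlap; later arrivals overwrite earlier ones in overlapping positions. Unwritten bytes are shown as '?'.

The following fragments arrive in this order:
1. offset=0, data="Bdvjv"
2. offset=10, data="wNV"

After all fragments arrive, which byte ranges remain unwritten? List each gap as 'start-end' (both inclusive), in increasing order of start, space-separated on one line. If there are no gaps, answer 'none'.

Fragment 1: offset=0 len=5
Fragment 2: offset=10 len=3
Gaps: 5-9

Answer: 5-9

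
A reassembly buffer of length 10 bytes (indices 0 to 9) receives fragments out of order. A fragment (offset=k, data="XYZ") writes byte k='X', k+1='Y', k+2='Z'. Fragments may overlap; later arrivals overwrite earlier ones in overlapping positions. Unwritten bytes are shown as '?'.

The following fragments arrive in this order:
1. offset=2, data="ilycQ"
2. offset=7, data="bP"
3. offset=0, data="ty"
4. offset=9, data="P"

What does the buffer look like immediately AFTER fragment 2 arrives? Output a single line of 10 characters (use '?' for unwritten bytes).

Answer: ??ilycQbP?

Derivation:
Fragment 1: offset=2 data="ilycQ" -> buffer=??ilycQ???
Fragment 2: offset=7 data="bP" -> buffer=??ilycQbP?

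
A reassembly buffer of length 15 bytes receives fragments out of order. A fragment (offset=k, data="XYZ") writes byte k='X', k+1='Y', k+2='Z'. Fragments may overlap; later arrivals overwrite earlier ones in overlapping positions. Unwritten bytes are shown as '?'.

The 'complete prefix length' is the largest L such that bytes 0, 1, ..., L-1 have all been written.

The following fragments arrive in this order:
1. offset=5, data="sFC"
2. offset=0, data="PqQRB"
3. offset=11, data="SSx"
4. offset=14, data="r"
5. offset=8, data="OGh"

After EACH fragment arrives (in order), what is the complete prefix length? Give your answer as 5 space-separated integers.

Answer: 0 8 8 8 15

Derivation:
Fragment 1: offset=5 data="sFC" -> buffer=?????sFC??????? -> prefix_len=0
Fragment 2: offset=0 data="PqQRB" -> buffer=PqQRBsFC??????? -> prefix_len=8
Fragment 3: offset=11 data="SSx" -> buffer=PqQRBsFC???SSx? -> prefix_len=8
Fragment 4: offset=14 data="r" -> buffer=PqQRBsFC???SSxr -> prefix_len=8
Fragment 5: offset=8 data="OGh" -> buffer=PqQRBsFCOGhSSxr -> prefix_len=15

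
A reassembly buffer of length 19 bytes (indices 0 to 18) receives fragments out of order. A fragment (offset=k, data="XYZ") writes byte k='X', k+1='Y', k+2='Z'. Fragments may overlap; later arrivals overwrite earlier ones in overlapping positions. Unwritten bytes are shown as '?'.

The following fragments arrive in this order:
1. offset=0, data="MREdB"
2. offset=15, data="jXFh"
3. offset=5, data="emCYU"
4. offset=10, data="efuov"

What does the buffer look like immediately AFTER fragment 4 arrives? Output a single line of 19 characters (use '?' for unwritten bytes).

Answer: MREdBemCYUefuovjXFh

Derivation:
Fragment 1: offset=0 data="MREdB" -> buffer=MREdB??????????????
Fragment 2: offset=15 data="jXFh" -> buffer=MREdB??????????jXFh
Fragment 3: offset=5 data="emCYU" -> buffer=MREdBemCYU?????jXFh
Fragment 4: offset=10 data="efuov" -> buffer=MREdBemCYUefuovjXFh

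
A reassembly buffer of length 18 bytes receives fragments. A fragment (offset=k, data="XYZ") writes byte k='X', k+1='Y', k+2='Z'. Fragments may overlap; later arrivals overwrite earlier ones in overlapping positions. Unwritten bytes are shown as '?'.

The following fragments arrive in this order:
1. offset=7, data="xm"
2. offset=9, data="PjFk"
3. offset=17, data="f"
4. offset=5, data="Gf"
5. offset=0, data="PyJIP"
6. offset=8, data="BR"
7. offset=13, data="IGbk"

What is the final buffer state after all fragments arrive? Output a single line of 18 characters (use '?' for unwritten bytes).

Fragment 1: offset=7 data="xm" -> buffer=???????xm?????????
Fragment 2: offset=9 data="PjFk" -> buffer=???????xmPjFk?????
Fragment 3: offset=17 data="f" -> buffer=???????xmPjFk????f
Fragment 4: offset=5 data="Gf" -> buffer=?????GfxmPjFk????f
Fragment 5: offset=0 data="PyJIP" -> buffer=PyJIPGfxmPjFk????f
Fragment 6: offset=8 data="BR" -> buffer=PyJIPGfxBRjFk????f
Fragment 7: offset=13 data="IGbk" -> buffer=PyJIPGfxBRjFkIGbkf

Answer: PyJIPGfxBRjFkIGbkf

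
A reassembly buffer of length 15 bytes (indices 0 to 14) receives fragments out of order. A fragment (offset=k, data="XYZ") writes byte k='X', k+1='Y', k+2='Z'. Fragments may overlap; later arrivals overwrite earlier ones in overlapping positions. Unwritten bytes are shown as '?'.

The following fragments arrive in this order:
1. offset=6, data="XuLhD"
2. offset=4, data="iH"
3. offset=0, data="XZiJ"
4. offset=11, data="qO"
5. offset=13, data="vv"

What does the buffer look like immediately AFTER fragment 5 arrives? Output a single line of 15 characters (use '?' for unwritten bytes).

Answer: XZiJiHXuLhDqOvv

Derivation:
Fragment 1: offset=6 data="XuLhD" -> buffer=??????XuLhD????
Fragment 2: offset=4 data="iH" -> buffer=????iHXuLhD????
Fragment 3: offset=0 data="XZiJ" -> buffer=XZiJiHXuLhD????
Fragment 4: offset=11 data="qO" -> buffer=XZiJiHXuLhDqO??
Fragment 5: offset=13 data="vv" -> buffer=XZiJiHXuLhDqOvv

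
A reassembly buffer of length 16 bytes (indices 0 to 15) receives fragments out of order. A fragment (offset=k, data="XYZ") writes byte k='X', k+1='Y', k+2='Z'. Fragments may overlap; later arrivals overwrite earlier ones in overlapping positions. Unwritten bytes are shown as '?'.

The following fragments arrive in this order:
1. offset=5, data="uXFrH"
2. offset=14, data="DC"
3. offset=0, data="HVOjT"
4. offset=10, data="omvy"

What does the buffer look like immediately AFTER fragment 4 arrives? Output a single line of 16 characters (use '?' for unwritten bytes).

Fragment 1: offset=5 data="uXFrH" -> buffer=?????uXFrH??????
Fragment 2: offset=14 data="DC" -> buffer=?????uXFrH????DC
Fragment 3: offset=0 data="HVOjT" -> buffer=HVOjTuXFrH????DC
Fragment 4: offset=10 data="omvy" -> buffer=HVOjTuXFrHomvyDC

Answer: HVOjTuXFrHomvyDC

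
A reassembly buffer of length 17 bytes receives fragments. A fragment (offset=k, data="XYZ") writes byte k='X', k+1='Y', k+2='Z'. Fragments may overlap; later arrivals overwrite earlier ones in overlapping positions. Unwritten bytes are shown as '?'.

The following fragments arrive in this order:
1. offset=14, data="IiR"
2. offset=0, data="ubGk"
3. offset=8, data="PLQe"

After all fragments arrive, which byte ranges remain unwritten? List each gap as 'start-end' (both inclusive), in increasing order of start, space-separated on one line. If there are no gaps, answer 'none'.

Answer: 4-7 12-13

Derivation:
Fragment 1: offset=14 len=3
Fragment 2: offset=0 len=4
Fragment 3: offset=8 len=4
Gaps: 4-7 12-13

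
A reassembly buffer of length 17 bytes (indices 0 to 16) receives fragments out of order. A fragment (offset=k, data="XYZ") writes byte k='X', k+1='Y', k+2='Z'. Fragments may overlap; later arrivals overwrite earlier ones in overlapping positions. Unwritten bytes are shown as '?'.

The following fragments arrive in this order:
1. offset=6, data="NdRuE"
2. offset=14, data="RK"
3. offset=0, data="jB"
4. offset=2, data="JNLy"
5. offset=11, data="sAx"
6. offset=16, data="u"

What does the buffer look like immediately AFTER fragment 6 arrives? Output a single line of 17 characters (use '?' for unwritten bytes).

Fragment 1: offset=6 data="NdRuE" -> buffer=??????NdRuE??????
Fragment 2: offset=14 data="RK" -> buffer=??????NdRuE???RK?
Fragment 3: offset=0 data="jB" -> buffer=jB????NdRuE???RK?
Fragment 4: offset=2 data="JNLy" -> buffer=jBJNLyNdRuE???RK?
Fragment 5: offset=11 data="sAx" -> buffer=jBJNLyNdRuEsAxRK?
Fragment 6: offset=16 data="u" -> buffer=jBJNLyNdRuEsAxRKu

Answer: jBJNLyNdRuEsAxRKu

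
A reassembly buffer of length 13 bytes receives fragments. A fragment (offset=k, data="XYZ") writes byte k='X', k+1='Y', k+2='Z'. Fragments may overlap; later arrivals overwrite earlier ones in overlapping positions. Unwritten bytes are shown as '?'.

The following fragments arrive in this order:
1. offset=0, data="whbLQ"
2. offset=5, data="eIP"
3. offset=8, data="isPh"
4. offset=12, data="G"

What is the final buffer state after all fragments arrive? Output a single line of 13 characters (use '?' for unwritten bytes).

Fragment 1: offset=0 data="whbLQ" -> buffer=whbLQ????????
Fragment 2: offset=5 data="eIP" -> buffer=whbLQeIP?????
Fragment 3: offset=8 data="isPh" -> buffer=whbLQeIPisPh?
Fragment 4: offset=12 data="G" -> buffer=whbLQeIPisPhG

Answer: whbLQeIPisPhG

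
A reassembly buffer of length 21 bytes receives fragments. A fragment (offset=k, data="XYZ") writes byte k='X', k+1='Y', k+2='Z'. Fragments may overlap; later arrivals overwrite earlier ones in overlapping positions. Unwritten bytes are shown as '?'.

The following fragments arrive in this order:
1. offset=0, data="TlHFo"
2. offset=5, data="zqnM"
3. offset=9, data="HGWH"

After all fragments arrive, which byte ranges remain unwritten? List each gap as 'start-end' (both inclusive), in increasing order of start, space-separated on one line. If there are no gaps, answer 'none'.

Fragment 1: offset=0 len=5
Fragment 2: offset=5 len=4
Fragment 3: offset=9 len=4
Gaps: 13-20

Answer: 13-20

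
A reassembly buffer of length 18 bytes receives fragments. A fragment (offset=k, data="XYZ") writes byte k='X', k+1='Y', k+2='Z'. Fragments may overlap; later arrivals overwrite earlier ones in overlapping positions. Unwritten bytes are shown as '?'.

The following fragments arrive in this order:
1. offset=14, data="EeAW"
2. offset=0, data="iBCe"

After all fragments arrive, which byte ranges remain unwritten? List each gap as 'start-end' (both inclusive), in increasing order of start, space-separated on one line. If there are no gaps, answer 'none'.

Fragment 1: offset=14 len=4
Fragment 2: offset=0 len=4
Gaps: 4-13

Answer: 4-13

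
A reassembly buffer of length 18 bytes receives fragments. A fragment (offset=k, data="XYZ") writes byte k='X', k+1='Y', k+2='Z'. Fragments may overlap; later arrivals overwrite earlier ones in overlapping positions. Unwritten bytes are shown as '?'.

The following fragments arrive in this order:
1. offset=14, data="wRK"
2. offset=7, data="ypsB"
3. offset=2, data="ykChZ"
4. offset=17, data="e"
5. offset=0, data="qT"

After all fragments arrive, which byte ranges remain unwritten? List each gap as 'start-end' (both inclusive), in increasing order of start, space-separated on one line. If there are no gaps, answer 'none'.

Answer: 11-13

Derivation:
Fragment 1: offset=14 len=3
Fragment 2: offset=7 len=4
Fragment 3: offset=2 len=5
Fragment 4: offset=17 len=1
Fragment 5: offset=0 len=2
Gaps: 11-13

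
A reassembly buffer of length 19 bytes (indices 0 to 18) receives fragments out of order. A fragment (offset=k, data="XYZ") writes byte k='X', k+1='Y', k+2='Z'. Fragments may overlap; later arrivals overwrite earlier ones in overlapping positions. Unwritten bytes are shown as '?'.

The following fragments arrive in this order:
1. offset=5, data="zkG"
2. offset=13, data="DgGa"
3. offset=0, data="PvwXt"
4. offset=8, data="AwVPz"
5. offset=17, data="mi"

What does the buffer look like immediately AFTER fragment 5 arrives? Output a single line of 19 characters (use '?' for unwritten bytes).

Answer: PvwXtzkGAwVPzDgGami

Derivation:
Fragment 1: offset=5 data="zkG" -> buffer=?????zkG???????????
Fragment 2: offset=13 data="DgGa" -> buffer=?????zkG?????DgGa??
Fragment 3: offset=0 data="PvwXt" -> buffer=PvwXtzkG?????DgGa??
Fragment 4: offset=8 data="AwVPz" -> buffer=PvwXtzkGAwVPzDgGa??
Fragment 5: offset=17 data="mi" -> buffer=PvwXtzkGAwVPzDgGami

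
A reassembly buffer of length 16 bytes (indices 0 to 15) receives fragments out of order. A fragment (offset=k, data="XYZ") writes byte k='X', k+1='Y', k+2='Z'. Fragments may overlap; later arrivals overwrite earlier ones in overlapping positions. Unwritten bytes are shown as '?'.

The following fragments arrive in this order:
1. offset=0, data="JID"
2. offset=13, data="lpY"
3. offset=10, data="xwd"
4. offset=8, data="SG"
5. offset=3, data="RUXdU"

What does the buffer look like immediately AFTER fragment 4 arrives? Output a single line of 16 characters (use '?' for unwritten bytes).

Fragment 1: offset=0 data="JID" -> buffer=JID?????????????
Fragment 2: offset=13 data="lpY" -> buffer=JID??????????lpY
Fragment 3: offset=10 data="xwd" -> buffer=JID???????xwdlpY
Fragment 4: offset=8 data="SG" -> buffer=JID?????SGxwdlpY

Answer: JID?????SGxwdlpY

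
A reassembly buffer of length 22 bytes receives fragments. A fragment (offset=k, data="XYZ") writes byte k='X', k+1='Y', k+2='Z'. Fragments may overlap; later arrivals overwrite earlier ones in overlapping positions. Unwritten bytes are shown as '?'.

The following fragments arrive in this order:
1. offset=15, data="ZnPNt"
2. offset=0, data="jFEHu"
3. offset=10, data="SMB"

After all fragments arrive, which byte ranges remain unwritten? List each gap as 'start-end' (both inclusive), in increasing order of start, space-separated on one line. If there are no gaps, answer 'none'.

Fragment 1: offset=15 len=5
Fragment 2: offset=0 len=5
Fragment 3: offset=10 len=3
Gaps: 5-9 13-14 20-21

Answer: 5-9 13-14 20-21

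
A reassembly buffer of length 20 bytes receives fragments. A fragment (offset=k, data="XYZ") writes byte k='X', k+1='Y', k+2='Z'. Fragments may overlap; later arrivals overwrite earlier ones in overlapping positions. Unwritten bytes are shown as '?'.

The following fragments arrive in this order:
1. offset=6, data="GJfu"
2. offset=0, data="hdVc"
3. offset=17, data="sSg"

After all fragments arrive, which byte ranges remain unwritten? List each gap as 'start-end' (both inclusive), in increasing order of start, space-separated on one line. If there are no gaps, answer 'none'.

Answer: 4-5 10-16

Derivation:
Fragment 1: offset=6 len=4
Fragment 2: offset=0 len=4
Fragment 3: offset=17 len=3
Gaps: 4-5 10-16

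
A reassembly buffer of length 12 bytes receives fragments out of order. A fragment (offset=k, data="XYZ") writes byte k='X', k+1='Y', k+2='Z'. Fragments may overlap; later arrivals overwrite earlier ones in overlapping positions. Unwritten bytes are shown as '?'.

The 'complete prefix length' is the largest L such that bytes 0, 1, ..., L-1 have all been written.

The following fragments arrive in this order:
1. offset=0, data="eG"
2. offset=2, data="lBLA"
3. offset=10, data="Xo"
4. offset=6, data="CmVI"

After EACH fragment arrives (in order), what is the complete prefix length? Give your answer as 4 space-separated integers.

Fragment 1: offset=0 data="eG" -> buffer=eG?????????? -> prefix_len=2
Fragment 2: offset=2 data="lBLA" -> buffer=eGlBLA?????? -> prefix_len=6
Fragment 3: offset=10 data="Xo" -> buffer=eGlBLA????Xo -> prefix_len=6
Fragment 4: offset=6 data="CmVI" -> buffer=eGlBLACmVIXo -> prefix_len=12

Answer: 2 6 6 12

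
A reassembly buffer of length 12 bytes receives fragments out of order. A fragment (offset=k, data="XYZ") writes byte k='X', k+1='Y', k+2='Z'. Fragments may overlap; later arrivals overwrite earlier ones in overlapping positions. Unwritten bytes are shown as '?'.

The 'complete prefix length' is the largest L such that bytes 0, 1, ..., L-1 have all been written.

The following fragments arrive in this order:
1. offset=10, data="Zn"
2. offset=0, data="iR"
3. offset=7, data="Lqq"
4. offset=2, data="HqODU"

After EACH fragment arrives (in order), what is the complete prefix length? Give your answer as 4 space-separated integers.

Answer: 0 2 2 12

Derivation:
Fragment 1: offset=10 data="Zn" -> buffer=??????????Zn -> prefix_len=0
Fragment 2: offset=0 data="iR" -> buffer=iR????????Zn -> prefix_len=2
Fragment 3: offset=7 data="Lqq" -> buffer=iR?????LqqZn -> prefix_len=2
Fragment 4: offset=2 data="HqODU" -> buffer=iRHqODULqqZn -> prefix_len=12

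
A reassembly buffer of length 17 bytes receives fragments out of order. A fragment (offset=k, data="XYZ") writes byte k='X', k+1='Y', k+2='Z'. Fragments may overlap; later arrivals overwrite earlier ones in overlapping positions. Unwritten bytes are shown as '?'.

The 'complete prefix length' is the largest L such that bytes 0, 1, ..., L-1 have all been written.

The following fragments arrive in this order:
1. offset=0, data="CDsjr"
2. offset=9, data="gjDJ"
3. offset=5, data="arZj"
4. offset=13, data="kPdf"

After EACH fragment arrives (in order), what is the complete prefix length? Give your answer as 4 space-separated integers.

Answer: 5 5 13 17

Derivation:
Fragment 1: offset=0 data="CDsjr" -> buffer=CDsjr???????????? -> prefix_len=5
Fragment 2: offset=9 data="gjDJ" -> buffer=CDsjr????gjDJ???? -> prefix_len=5
Fragment 3: offset=5 data="arZj" -> buffer=CDsjrarZjgjDJ???? -> prefix_len=13
Fragment 4: offset=13 data="kPdf" -> buffer=CDsjrarZjgjDJkPdf -> prefix_len=17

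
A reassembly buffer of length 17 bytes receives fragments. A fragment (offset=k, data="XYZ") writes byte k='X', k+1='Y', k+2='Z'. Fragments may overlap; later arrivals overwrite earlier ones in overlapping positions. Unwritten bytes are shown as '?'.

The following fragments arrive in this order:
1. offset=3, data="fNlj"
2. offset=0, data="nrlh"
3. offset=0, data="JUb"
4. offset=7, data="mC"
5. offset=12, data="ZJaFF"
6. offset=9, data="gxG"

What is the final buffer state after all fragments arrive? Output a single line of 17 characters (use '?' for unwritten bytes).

Answer: JUbhNljmCgxGZJaFF

Derivation:
Fragment 1: offset=3 data="fNlj" -> buffer=???fNlj??????????
Fragment 2: offset=0 data="nrlh" -> buffer=nrlhNlj??????????
Fragment 3: offset=0 data="JUb" -> buffer=JUbhNlj??????????
Fragment 4: offset=7 data="mC" -> buffer=JUbhNljmC????????
Fragment 5: offset=12 data="ZJaFF" -> buffer=JUbhNljmC???ZJaFF
Fragment 6: offset=9 data="gxG" -> buffer=JUbhNljmCgxGZJaFF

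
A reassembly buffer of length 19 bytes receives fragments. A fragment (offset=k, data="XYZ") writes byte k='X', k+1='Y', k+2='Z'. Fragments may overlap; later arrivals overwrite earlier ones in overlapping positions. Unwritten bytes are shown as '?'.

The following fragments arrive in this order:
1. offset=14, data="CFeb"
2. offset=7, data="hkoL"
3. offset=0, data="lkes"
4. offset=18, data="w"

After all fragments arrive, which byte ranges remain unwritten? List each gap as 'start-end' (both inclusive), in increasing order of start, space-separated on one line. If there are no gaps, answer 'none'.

Fragment 1: offset=14 len=4
Fragment 2: offset=7 len=4
Fragment 3: offset=0 len=4
Fragment 4: offset=18 len=1
Gaps: 4-6 11-13

Answer: 4-6 11-13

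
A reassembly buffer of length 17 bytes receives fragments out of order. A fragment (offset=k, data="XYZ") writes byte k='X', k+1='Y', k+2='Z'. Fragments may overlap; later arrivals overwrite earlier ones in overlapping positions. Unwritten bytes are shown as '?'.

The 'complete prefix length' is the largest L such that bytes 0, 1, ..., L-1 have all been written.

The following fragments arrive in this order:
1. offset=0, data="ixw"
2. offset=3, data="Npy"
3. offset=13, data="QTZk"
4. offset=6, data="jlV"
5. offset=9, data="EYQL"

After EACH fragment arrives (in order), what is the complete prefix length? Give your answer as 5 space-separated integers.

Fragment 1: offset=0 data="ixw" -> buffer=ixw?????????????? -> prefix_len=3
Fragment 2: offset=3 data="Npy" -> buffer=ixwNpy??????????? -> prefix_len=6
Fragment 3: offset=13 data="QTZk" -> buffer=ixwNpy???????QTZk -> prefix_len=6
Fragment 4: offset=6 data="jlV" -> buffer=ixwNpyjlV????QTZk -> prefix_len=9
Fragment 5: offset=9 data="EYQL" -> buffer=ixwNpyjlVEYQLQTZk -> prefix_len=17

Answer: 3 6 6 9 17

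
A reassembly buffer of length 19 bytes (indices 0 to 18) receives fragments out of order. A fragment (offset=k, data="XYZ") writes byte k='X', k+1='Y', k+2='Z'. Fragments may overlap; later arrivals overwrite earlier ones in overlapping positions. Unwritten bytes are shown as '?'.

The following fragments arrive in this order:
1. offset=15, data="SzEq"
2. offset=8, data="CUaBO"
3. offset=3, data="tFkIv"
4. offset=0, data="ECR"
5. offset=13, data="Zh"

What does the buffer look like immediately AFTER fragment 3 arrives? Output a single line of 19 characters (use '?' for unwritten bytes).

Fragment 1: offset=15 data="SzEq" -> buffer=???????????????SzEq
Fragment 2: offset=8 data="CUaBO" -> buffer=????????CUaBO??SzEq
Fragment 3: offset=3 data="tFkIv" -> buffer=???tFkIvCUaBO??SzEq

Answer: ???tFkIvCUaBO??SzEq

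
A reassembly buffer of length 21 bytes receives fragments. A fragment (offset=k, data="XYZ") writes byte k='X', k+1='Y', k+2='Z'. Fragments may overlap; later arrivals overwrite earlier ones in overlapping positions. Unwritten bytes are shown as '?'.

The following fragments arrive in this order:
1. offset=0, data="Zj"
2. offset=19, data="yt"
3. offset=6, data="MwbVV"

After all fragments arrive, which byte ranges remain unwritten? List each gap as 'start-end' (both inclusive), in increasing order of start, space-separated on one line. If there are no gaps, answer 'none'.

Answer: 2-5 11-18

Derivation:
Fragment 1: offset=0 len=2
Fragment 2: offset=19 len=2
Fragment 3: offset=6 len=5
Gaps: 2-5 11-18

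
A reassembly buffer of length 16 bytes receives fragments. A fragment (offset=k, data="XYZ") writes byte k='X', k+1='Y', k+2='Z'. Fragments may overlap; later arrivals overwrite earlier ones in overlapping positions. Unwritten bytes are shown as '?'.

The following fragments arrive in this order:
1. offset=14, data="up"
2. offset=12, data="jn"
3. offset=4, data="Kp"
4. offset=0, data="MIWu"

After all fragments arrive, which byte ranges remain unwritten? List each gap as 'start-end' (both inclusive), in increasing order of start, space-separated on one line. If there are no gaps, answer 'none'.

Answer: 6-11

Derivation:
Fragment 1: offset=14 len=2
Fragment 2: offset=12 len=2
Fragment 3: offset=4 len=2
Fragment 4: offset=0 len=4
Gaps: 6-11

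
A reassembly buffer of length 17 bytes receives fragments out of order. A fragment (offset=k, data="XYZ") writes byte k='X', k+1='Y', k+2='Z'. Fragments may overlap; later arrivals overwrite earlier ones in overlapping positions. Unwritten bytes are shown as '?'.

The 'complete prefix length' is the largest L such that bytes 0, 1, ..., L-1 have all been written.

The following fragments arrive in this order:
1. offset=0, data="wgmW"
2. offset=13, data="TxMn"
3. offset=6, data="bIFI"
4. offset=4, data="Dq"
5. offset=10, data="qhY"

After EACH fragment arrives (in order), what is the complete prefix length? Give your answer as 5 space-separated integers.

Fragment 1: offset=0 data="wgmW" -> buffer=wgmW????????????? -> prefix_len=4
Fragment 2: offset=13 data="TxMn" -> buffer=wgmW?????????TxMn -> prefix_len=4
Fragment 3: offset=6 data="bIFI" -> buffer=wgmW??bIFI???TxMn -> prefix_len=4
Fragment 4: offset=4 data="Dq" -> buffer=wgmWDqbIFI???TxMn -> prefix_len=10
Fragment 5: offset=10 data="qhY" -> buffer=wgmWDqbIFIqhYTxMn -> prefix_len=17

Answer: 4 4 4 10 17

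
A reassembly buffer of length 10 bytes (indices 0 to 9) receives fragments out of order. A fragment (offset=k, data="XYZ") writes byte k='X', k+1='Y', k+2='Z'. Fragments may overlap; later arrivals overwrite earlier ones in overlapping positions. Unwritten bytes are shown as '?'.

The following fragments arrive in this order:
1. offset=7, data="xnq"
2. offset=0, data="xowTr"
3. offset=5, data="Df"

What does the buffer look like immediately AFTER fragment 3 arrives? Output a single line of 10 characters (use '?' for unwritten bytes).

Fragment 1: offset=7 data="xnq" -> buffer=???????xnq
Fragment 2: offset=0 data="xowTr" -> buffer=xowTr??xnq
Fragment 3: offset=5 data="Df" -> buffer=xowTrDfxnq

Answer: xowTrDfxnq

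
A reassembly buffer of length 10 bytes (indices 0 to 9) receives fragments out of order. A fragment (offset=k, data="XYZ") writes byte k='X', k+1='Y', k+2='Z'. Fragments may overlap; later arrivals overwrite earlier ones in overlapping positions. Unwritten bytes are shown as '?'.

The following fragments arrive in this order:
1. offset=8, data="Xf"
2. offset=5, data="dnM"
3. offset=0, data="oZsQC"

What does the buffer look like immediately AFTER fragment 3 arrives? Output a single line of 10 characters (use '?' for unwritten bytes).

Fragment 1: offset=8 data="Xf" -> buffer=????????Xf
Fragment 2: offset=5 data="dnM" -> buffer=?????dnMXf
Fragment 3: offset=0 data="oZsQC" -> buffer=oZsQCdnMXf

Answer: oZsQCdnMXf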